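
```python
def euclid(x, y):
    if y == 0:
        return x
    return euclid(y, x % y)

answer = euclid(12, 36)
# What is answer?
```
Call trace:
euclid(x=12, y=36)
  euclid(x=36, y=12)
    euclid(x=12, y=0)
    -> return 12
  -> return 12
-> return 12

Final answer: 12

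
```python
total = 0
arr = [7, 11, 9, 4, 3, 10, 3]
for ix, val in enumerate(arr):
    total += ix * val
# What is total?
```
Trace:
  total=0
  total=0, ix=0, val=7
  total=11, ix=1, val=11
  total=29, ix=2, val=9
  total=41, ix=3, val=4
  total=53, ix=4, val=3
  total=103, ix=5, val=10
  total=121, ix=6, val=3

Final answer: 121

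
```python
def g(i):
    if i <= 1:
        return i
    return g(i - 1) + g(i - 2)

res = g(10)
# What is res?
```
Call trace (a repeated sub-call is expanded the first time; later identical calls just restate its return value):
g(i=10)
  g(i=9)
    g(i=8)
      g(i=7)
        g(i=6)
          g(i=5)
            g(i=4)
              g(i=3)
                g(i=2)
                  g(i=1)
                  -> return 1
                  g(i=0)
                  -> return 0
                -> return 1
                g(i=1)
                -> return 1
              -> return 2
              g(i=2) -> return 1  (same call as traced above)
            -> return 3
            g(i=3) -> return 2  (same call as traced above)
          -> return 5
          g(i=4) -> return 3  (same call as traced above)
        -> return 8
        g(i=5) -> return 5  (same call as traced above)
      -> return 13
      g(i=6) -> return 8  (same call as traced above)
    -> return 21
    g(i=7) -> return 13  (same call as traced above)
  -> return 34
  g(i=8) -> return 21  (same call as traced above)
-> return 55

Final answer: 55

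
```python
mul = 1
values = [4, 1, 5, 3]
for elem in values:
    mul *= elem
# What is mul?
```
Trace:
  mul=1
  mul=4, elem=4
  mul=4, elem=1
  mul=20, elem=5
  mul=60, elem=3

Final answer: 60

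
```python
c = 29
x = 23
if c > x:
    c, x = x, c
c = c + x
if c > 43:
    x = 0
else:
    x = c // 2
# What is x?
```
Trace:
  c=29
  c=29, x=23
  c=23, x=29
  c=52, x=29
  c=52, x=0

Final answer: 0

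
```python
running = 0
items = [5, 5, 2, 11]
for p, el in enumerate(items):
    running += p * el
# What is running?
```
Trace:
  running=0
  running=0, p=0, el=5
  running=5, p=1, el=5
  running=9, p=2, el=2
  running=42, p=3, el=11

Final answer: 42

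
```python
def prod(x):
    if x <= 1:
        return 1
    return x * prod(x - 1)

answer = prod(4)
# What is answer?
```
Call trace:
prod(x=4)
  prod(x=3)
    prod(x=2)
      prod(x=1)
      -> return 1
    -> return 2
  -> return 6
-> return 24

Final answer: 24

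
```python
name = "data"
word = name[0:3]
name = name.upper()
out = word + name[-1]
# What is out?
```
Trace:
  name='data'
  name='data', word='dat'
  name='DATA', word='dat'
  name='DATA', word='dat', out='datA'

Final answer: 'datA'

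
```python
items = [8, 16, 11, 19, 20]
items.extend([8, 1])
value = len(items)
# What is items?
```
Trace:
  items=[8, 16, 11, 19, 20]
  items=[8, 16, 11, 19, 20, 8, 1]
  items=[8, 16, 11, 19, 20, 8, 1], value=7

Final answer: [8, 16, 11, 19, 20, 8, 1]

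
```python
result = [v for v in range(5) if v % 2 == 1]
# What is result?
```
Trace:
  v=0
  v=1
  v=2
  v=3
  v=4
  result=[1, 3]

Final answer: [1, 3]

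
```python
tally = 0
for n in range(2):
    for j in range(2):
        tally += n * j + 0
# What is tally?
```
Trace:
  tally=0
  tally=0, n=0, j=0
  tally=0, n=0, j=1
  tally=0, n=1, j=0
  tally=1, n=1, j=1

Final answer: 1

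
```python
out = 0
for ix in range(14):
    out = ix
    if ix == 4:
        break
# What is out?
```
Trace:
  out=0
  out=0, ix=0
  out=1, ix=1
  out=2, ix=2
  out=3, ix=3
  out=4, ix=4

Final answer: 4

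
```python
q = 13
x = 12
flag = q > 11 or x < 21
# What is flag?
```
Trace:
  q=13
  q=13, x=12
  q=13, x=12, flag=True

Final answer: True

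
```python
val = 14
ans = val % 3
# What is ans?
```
Trace:
  val=14
  val=14, ans=2

Final answer: 2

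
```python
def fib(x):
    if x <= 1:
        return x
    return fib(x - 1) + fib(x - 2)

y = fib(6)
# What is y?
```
Call trace (a repeated sub-call is expanded the first time; later identical calls just restate its return value):
fib(x=6)
  fib(x=5)
    fib(x=4)
      fib(x=3)
        fib(x=2)
          fib(x=1)
          -> return 1
          fib(x=0)
          -> return 0
        -> return 1
        fib(x=1)
        -> return 1
      -> return 2
      fib(x=2) -> return 1  (same call as traced above)
    -> return 3
    fib(x=3) -> return 2  (same call as traced above)
  -> return 5
  fib(x=4) -> return 3  (same call as traced above)
-> return 8

Final answer: 8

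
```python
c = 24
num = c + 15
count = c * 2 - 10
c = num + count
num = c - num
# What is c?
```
Trace:
  c=24
  c=24, num=39
  c=24, num=39, count=38
  c=77, num=39, count=38
  c=77, num=38, count=38

Final answer: 77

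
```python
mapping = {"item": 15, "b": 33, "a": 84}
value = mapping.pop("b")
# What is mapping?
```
Trace:
  mapping={'item': 15, 'b': 33, 'a': 84}
  mapping={'item': 15, 'a': 84}, value=33

Final answer: {'item': 15, 'a': 84}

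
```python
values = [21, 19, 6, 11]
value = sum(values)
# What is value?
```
Trace:
  values=[21, 19, 6, 11]
  values=[21, 19, 6, 11], value=57

Final answer: 57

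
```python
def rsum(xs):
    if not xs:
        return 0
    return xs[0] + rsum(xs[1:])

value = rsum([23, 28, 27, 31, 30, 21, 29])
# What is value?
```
Call trace:
rsum(xs=[23, 28, 27, 31, 30, 21, 29])
  rsum(xs=[28, 27, 31, 30, 21, 29])
    rsum(xs=[27, 31, 30, 21, 29])
      rsum(xs=[31, 30, 21, 29])
        rsum(xs=[30, 21, 29])
          rsum(xs=[21, 29])
            rsum(xs=[29])
              rsum(xs=[])
              -> return 0
            -> return 29
          -> return 50
        -> return 80
      -> return 111
    -> return 138
  -> return 166
-> return 189

Final answer: 189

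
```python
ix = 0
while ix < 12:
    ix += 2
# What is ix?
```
Trace:
  ix=0
  ix=2
  ix=4
  ix=6
  ix=8
  ix=10
  ix=12

Final answer: 12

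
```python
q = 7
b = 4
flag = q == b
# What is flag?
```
Trace:
  q=7
  q=7, b=4
  q=7, b=4, flag=False

Final answer: False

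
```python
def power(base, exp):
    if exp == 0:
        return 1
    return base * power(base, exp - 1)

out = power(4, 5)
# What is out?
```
Call trace:
power(base=4, exp=5)
  power(base=4, exp=4)
    power(base=4, exp=3)
      power(base=4, exp=2)
        power(base=4, exp=1)
          power(base=4, exp=0)
          -> return 1
        -> return 4
      -> return 16
    -> return 64
  -> return 256
-> return 1024

Final answer: 1024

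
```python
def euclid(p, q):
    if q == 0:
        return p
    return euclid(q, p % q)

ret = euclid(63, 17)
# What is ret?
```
Call trace:
euclid(p=63, q=17)
  euclid(p=17, q=12)
    euclid(p=12, q=5)
      euclid(p=5, q=2)
        euclid(p=2, q=1)
          euclid(p=1, q=0)
          -> return 1
        -> return 1
      -> return 1
    -> return 1
  -> return 1
-> return 1

Final answer: 1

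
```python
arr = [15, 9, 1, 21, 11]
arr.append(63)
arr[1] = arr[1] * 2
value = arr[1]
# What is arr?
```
Trace:
  arr=[15, 9, 1, 21, 11]
  arr=[15, 9, 1, 21, 11, 63]
  arr=[15, 18, 1, 21, 11, 63]
  arr=[15, 18, 1, 21, 11, 63], value=18

Final answer: [15, 18, 1, 21, 11, 63]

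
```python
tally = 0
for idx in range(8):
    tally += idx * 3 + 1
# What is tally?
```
Trace:
  tally=0
  tally=1, idx=0
  tally=5, idx=1
  tally=12, idx=2
  tally=22, idx=3
  tally=35, idx=4
  tally=51, idx=5
  tally=70, idx=6
  tally=92, idx=7

Final answer: 92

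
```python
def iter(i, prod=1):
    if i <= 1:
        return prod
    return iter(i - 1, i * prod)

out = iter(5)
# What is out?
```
Call trace:
iter(i=5, prod=1)
  iter(i=4, prod=5)
    iter(i=3, prod=20)
      iter(i=2, prod=60)
        iter(i=1, prod=120)
        -> return 120
      -> return 120
    -> return 120
  -> return 120
-> return 120

Final answer: 120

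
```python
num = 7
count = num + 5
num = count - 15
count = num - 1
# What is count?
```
Trace:
  num=7
  num=7, count=12
  num=-3, count=12
  num=-3, count=-4

Final answer: -4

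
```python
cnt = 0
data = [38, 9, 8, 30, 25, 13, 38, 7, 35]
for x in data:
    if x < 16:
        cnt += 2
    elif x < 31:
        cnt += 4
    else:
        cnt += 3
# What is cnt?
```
Trace:
  cnt=0
  cnt=3, x=38
  cnt=5, x=9
  cnt=7, x=8
  cnt=11, x=30
  cnt=15, x=25
  cnt=17, x=13
  cnt=20, x=38
  cnt=22, x=7
  cnt=25, x=35

Final answer: 25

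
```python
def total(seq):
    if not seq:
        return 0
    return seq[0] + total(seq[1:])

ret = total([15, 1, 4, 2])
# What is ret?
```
Call trace:
total(seq=[15, 1, 4, 2])
  total(seq=[1, 4, 2])
    total(seq=[4, 2])
      total(seq=[2])
        total(seq=[])
        -> return 0
      -> return 2
    -> return 6
  -> return 7
-> return 22

Final answer: 22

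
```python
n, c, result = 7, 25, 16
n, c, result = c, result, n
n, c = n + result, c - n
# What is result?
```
Trace:
  n=7, c=25, result=16
  n=25, c=16, result=7
  n=32, c=-9, result=7

Final answer: 7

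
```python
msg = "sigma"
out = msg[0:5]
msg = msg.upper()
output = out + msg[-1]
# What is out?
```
Trace:
  msg='sigma'
  msg='sigma', out='sigma'
  msg='SIGMA', out='sigma'
  msg='SIGMA', out='sigma', output='sigmaA'

Final answer: 'sigma'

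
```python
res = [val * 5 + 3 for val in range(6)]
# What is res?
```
Trace:
  val=0
  val=1
  val=2
  val=3
  val=4
  val=5
  res=[3, 8, 13, 18, 23, 28]

Final answer: [3, 8, 13, 18, 23, 28]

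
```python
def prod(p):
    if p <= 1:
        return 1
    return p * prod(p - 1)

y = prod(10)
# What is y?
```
Call trace:
prod(p=10)
  prod(p=9)
    prod(p=8)
      prod(p=7)
        prod(p=6)
          prod(p=5)
            prod(p=4)
              prod(p=3)
                prod(p=2)
                  prod(p=1)
                  -> return 1
                -> return 2
              -> return 6
            -> return 24
          -> return 120
        -> return 720
      -> return 5040
    -> return 40320
  -> return 362880
-> return 3628800

Final answer: 3628800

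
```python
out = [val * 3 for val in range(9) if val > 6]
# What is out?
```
Trace:
  val=0
  val=1
  val=2
  val=3
  val=4
  val=5
  val=6
  val=7
  val=8
  out=[21, 24]

Final answer: [21, 24]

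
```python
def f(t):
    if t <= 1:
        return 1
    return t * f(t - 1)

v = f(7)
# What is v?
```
Call trace:
f(t=7)
  f(t=6)
    f(t=5)
      f(t=4)
        f(t=3)
          f(t=2)
            f(t=1)
            -> return 1
          -> return 2
        -> return 6
      -> return 24
    -> return 120
  -> return 720
-> return 5040

Final answer: 5040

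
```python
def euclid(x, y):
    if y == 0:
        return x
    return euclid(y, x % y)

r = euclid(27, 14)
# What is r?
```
Call trace:
euclid(x=27, y=14)
  euclid(x=14, y=13)
    euclid(x=13, y=1)
      euclid(x=1, y=0)
      -> return 1
    -> return 1
  -> return 1
-> return 1

Final answer: 1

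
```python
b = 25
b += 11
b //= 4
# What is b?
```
Trace:
  b=25
  b=36
  b=9

Final answer: 9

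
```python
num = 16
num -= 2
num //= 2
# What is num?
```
Trace:
  num=16
  num=14
  num=7

Final answer: 7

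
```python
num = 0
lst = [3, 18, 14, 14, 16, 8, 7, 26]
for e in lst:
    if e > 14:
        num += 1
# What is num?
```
Trace:
  num=0
  num=0, e=3
  num=1, e=18
  num=1, e=14
  num=1, e=14
  num=2, e=16
  num=2, e=8
  num=2, e=7
  num=3, e=26

Final answer: 3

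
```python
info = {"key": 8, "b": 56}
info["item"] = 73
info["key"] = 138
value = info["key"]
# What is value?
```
Trace:
  info={'key': 8, 'b': 56}
  info={'key': 8, 'b': 56, 'item': 73}
  info={'key': 138, 'b': 56, 'item': 73}
  info={'key': 138, 'b': 56, 'item': 73}, value=138

Final answer: 138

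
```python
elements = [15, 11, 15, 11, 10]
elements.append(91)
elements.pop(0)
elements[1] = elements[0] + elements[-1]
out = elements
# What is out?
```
Trace:
  elements=[15, 11, 15, 11, 10]
  elements=[15, 11, 15, 11, 10, 91]
  elements=[11, 15, 11, 10, 91]
  elements=[11, 102, 11, 10, 91]
  elements=[11, 102, 11, 10, 91], out=[11, 102, 11, 10, 91]

Final answer: [11, 102, 11, 10, 91]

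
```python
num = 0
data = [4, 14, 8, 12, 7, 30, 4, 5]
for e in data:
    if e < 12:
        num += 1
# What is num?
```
Trace:
  num=0
  num=1, e=4
  num=1, e=14
  num=2, e=8
  num=2, e=12
  num=3, e=7
  num=3, e=30
  num=4, e=4
  num=5, e=5

Final answer: 5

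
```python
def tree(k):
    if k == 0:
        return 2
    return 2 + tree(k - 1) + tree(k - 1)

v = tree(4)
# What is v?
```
Call trace (a repeated sub-call is expanded the first time; later identical calls just restate its return value):
tree(k=4)
  tree(k=3)
    tree(k=2)
      tree(k=1)
        tree(k=0)
        -> return 2
        tree(k=0)
        -> return 2
      -> return 6
      tree(k=1) -> return 6  (same call as traced above)
    -> return 14
    tree(k=2) -> return 14  (same call as traced above)
  -> return 30
  tree(k=3) -> return 30  (same call as traced above)
-> return 62

Final answer: 62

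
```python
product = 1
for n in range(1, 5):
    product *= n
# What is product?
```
Trace:
  product=1
  product=1, n=1
  product=2, n=2
  product=6, n=3
  product=24, n=4

Final answer: 24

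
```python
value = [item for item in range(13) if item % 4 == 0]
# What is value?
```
Trace:
  item=0
  item=1
  item=2
  item=3
  item=4
  item=5
  item=6
  item=7
  item=8
  item=9
  item=10
  item=11
  item=12
  value=[0, 4, 8, 12]

Final answer: [0, 4, 8, 12]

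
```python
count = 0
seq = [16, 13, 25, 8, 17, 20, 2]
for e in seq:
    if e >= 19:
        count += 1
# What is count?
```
Trace:
  count=0
  count=0, e=16
  count=0, e=13
  count=1, e=25
  count=1, e=8
  count=1, e=17
  count=2, e=20
  count=2, e=2

Final answer: 2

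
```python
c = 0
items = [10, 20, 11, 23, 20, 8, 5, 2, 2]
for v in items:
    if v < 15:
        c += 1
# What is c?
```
Trace:
  c=0
  c=1, v=10
  c=1, v=20
  c=2, v=11
  c=2, v=23
  c=2, v=20
  c=3, v=8
  c=4, v=5
  c=5, v=2
  c=6, v=2

Final answer: 6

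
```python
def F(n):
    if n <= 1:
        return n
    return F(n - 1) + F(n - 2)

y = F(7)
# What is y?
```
Call trace (a repeated sub-call is expanded the first time; later identical calls just restate its return value):
F(n=7)
  F(n=6)
    F(n=5)
      F(n=4)
        F(n=3)
          F(n=2)
            F(n=1)
            -> return 1
            F(n=0)
            -> return 0
          -> return 1
          F(n=1)
          -> return 1
        -> return 2
        F(n=2) -> return 1  (same call as traced above)
      -> return 3
      F(n=3) -> return 2  (same call as traced above)
    -> return 5
    F(n=4) -> return 3  (same call as traced above)
  -> return 8
  F(n=5) -> return 5  (same call as traced above)
-> return 13

Final answer: 13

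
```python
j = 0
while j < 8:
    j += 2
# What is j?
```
Trace:
  j=0
  j=2
  j=4
  j=6
  j=8

Final answer: 8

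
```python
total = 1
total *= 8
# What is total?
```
Trace:
  total=1
  total=8

Final answer: 8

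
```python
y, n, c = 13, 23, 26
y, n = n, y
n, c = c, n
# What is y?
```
Trace:
  y=13, n=23, c=26
  y=23, n=13, c=26
  y=23, n=26, c=13

Final answer: 23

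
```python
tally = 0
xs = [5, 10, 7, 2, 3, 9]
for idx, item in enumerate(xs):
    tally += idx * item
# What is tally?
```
Trace:
  tally=0
  tally=0, idx=0, item=5
  tally=10, idx=1, item=10
  tally=24, idx=2, item=7
  tally=30, idx=3, item=2
  tally=42, idx=4, item=3
  tally=87, idx=5, item=9

Final answer: 87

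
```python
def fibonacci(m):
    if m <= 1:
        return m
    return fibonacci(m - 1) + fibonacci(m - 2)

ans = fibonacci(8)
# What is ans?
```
Call trace (a repeated sub-call is expanded the first time; later identical calls just restate its return value):
fibonacci(m=8)
  fibonacci(m=7)
    fibonacci(m=6)
      fibonacci(m=5)
        fibonacci(m=4)
          fibonacci(m=3)
            fibonacci(m=2)
              fibonacci(m=1)
              -> return 1
              fibonacci(m=0)
              -> return 0
            -> return 1
            fibonacci(m=1)
            -> return 1
          -> return 2
          fibonacci(m=2) -> return 1  (same call as traced above)
        -> return 3
        fibonacci(m=3) -> return 2  (same call as traced above)
      -> return 5
      fibonacci(m=4) -> return 3  (same call as traced above)
    -> return 8
    fibonacci(m=5) -> return 5  (same call as traced above)
  -> return 13
  fibonacci(m=6) -> return 8  (same call as traced above)
-> return 21

Final answer: 21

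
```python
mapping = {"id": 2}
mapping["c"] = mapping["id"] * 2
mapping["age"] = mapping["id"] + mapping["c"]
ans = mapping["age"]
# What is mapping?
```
Trace:
  mapping={'id': 2}
  mapping={'id': 2, 'c': 4}
  mapping={'id': 2, 'c': 4, 'age': 6}
  mapping={'id': 2, 'c': 4, 'age': 6}, ans=6

Final answer: {'id': 2, 'c': 4, 'age': 6}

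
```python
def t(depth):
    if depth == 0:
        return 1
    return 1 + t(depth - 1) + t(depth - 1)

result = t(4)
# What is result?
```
Call trace (a repeated sub-call is expanded the first time; later identical calls just restate its return value):
t(depth=4)
  t(depth=3)
    t(depth=2)
      t(depth=1)
        t(depth=0)
        -> return 1
        t(depth=0)
        -> return 1
      -> return 3
      t(depth=1) -> return 3  (same call as traced above)
    -> return 7
    t(depth=2) -> return 7  (same call as traced above)
  -> return 15
  t(depth=3) -> return 15  (same call as traced above)
-> return 31

Final answer: 31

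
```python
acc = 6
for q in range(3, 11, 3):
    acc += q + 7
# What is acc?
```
Trace:
  acc=6
  acc=16, q=3
  acc=29, q=6
  acc=45, q=9

Final answer: 45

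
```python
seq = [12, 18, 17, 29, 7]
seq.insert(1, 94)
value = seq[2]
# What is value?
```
Trace:
  seq=[12, 18, 17, 29, 7]
  seq=[12, 94, 18, 17, 29, 7]
  seq=[12, 94, 18, 17, 29, 7], value=18

Final answer: 18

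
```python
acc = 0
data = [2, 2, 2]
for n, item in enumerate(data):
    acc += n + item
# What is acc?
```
Trace:
  acc=0
  acc=2, n=0, item=2
  acc=5, n=1, item=2
  acc=9, n=2, item=2

Final answer: 9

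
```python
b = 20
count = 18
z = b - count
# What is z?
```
Trace:
  b=20
  b=20, count=18
  b=20, count=18, z=2

Final answer: 2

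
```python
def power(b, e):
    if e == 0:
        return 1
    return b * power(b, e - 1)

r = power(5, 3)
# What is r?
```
Call trace:
power(b=5, e=3)
  power(b=5, e=2)
    power(b=5, e=1)
      power(b=5, e=0)
      -> return 1
    -> return 5
  -> return 25
-> return 125

Final answer: 125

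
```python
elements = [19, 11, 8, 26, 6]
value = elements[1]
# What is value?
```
Trace:
  elements=[19, 11, 8, 26, 6]
  elements=[19, 11, 8, 26, 6], value=11

Final answer: 11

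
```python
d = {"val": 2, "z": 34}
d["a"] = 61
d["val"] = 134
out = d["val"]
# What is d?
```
Trace:
  d={'val': 2, 'z': 34}
  d={'val': 2, 'z': 34, 'a': 61}
  d={'val': 134, 'z': 34, 'a': 61}
  d={'val': 134, 'z': 34, 'a': 61}, out=134

Final answer: {'val': 134, 'z': 34, 'a': 61}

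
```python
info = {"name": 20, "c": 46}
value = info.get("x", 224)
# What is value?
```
Trace:
  info={'name': 20, 'c': 46}
  info={'name': 20, 'c': 46}, value=224

Final answer: 224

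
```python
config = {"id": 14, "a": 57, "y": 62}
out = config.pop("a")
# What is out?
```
Trace:
  config={'id': 14, 'a': 57, 'y': 62}
  config={'id': 14, 'y': 62}, out=57

Final answer: 57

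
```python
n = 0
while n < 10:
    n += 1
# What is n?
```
Trace:
  n=0
  n=1
  n=2
  n=3
  n=4
  n=5
  n=6
  n=7
  n=8
  n=9
  n=10

Final answer: 10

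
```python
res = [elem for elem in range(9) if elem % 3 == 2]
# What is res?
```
Trace:
  elem=0
  elem=1
  elem=2
  elem=3
  elem=4
  elem=5
  elem=6
  elem=7
  elem=8
  res=[2, 5, 8]

Final answer: [2, 5, 8]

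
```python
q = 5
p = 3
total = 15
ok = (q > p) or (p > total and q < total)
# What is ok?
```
Trace:
  q=5
  q=5, p=3
  q=5, p=3, total=15
  q=5, p=3, total=15, ok=True

Final answer: True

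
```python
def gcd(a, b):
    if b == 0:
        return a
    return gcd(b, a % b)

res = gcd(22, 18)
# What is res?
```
Call trace:
gcd(a=22, b=18)
  gcd(a=18, b=4)
    gcd(a=4, b=2)
      gcd(a=2, b=0)
      -> return 2
    -> return 2
  -> return 2
-> return 2

Final answer: 2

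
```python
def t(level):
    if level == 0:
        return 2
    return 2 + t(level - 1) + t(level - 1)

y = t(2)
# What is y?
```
Call trace (a repeated sub-call is expanded the first time; later identical calls just restate its return value):
t(level=2)
  t(level=1)
    t(level=0)
    -> return 2
    t(level=0)
    -> return 2
  -> return 6
  t(level=1) -> return 6  (same call as traced above)
-> return 14

Final answer: 14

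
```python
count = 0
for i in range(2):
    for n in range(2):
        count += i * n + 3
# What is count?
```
Trace:
  count=0
  count=3, i=0, n=0
  count=6, i=0, n=1
  count=9, i=1, n=0
  count=13, i=1, n=1

Final answer: 13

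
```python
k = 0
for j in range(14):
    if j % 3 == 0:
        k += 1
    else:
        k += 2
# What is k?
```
Trace:
  k=0
  k=1, j=0
  k=3, j=1
  k=5, j=2
  k=6, j=3
  k=8, j=4
  k=10, j=5
  k=11, j=6
  k=13, j=7
  k=15, j=8
  k=16, j=9
  k=18, j=10
  k=20, j=11
  k=21, j=12
  k=23, j=13

Final answer: 23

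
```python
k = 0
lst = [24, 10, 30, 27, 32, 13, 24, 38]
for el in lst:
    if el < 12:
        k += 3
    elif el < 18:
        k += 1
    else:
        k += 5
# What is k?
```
Trace:
  k=0
  k=5, el=24
  k=8, el=10
  k=13, el=30
  k=18, el=27
  k=23, el=32
  k=24, el=13
  k=29, el=24
  k=34, el=38

Final answer: 34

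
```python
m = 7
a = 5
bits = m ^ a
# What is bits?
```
Trace:
  m=7
  m=7, a=5
  m=7, a=5, bits=2

Final answer: 2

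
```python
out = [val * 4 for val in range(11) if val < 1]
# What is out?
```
Trace:
  val=0
  val=1
  val=2
  val=3
  val=4
  val=5
  val=6
  val=7
  val=8
  val=9
  val=10
  out=[0]

Final answer: [0]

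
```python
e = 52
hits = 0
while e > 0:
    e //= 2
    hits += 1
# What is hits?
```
Trace:
  e=52
  e=52, hits=0
  e=26, hits=1
  e=13, hits=2
  e=6, hits=3
  e=3, hits=4
  e=1, hits=5
  e=0, hits=6

Final answer: 6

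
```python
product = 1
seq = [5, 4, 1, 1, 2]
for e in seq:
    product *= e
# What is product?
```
Trace:
  product=1
  product=5, e=5
  product=20, e=4
  product=20, e=1
  product=20, e=1
  product=40, e=2

Final answer: 40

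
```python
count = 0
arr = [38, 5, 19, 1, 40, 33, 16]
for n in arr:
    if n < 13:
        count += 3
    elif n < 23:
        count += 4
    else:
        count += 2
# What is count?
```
Trace:
  count=0
  count=2, n=38
  count=5, n=5
  count=9, n=19
  count=12, n=1
  count=14, n=40
  count=16, n=33
  count=20, n=16

Final answer: 20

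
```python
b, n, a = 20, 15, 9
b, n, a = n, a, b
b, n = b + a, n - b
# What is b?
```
Trace:
  b=20, n=15, a=9
  b=15, n=9, a=20
  b=35, n=-6, a=20

Final answer: 35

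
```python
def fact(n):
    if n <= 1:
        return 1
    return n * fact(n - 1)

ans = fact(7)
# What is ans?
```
Call trace:
fact(n=7)
  fact(n=6)
    fact(n=5)
      fact(n=4)
        fact(n=3)
          fact(n=2)
            fact(n=1)
            -> return 1
          -> return 2
        -> return 6
      -> return 24
    -> return 120
  -> return 720
-> return 5040

Final answer: 5040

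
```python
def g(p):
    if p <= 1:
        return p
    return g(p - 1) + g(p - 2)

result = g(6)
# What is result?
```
Call trace (a repeated sub-call is expanded the first time; later identical calls just restate its return value):
g(p=6)
  g(p=5)
    g(p=4)
      g(p=3)
        g(p=2)
          g(p=1)
          -> return 1
          g(p=0)
          -> return 0
        -> return 1
        g(p=1)
        -> return 1
      -> return 2
      g(p=2) -> return 1  (same call as traced above)
    -> return 3
    g(p=3) -> return 2  (same call as traced above)
  -> return 5
  g(p=4) -> return 3  (same call as traced above)
-> return 8

Final answer: 8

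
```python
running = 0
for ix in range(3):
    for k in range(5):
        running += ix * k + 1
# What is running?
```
Trace:
  running=0
  running=1, ix=0, k=0
  running=2, ix=0, k=1
  running=3, ix=0, k=2
  running=4, ix=0, k=3
  running=5, ix=0, k=4
  running=6, ix=1, k=0
  running=8, ix=1, k=1
  running=11, ix=1, k=2
  running=15, ix=1, k=3
  running=20, ix=1, k=4
  running=21, ix=2, k=0
  running=24, ix=2, k=1
  running=29, ix=2, k=2
  running=36, ix=2, k=3
  running=45, ix=2, k=4

Final answer: 45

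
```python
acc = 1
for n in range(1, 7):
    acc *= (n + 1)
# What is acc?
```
Trace:
  acc=1
  acc=2, n=1
  acc=6, n=2
  acc=24, n=3
  acc=120, n=4
  acc=720, n=5
  acc=5040, n=6

Final answer: 5040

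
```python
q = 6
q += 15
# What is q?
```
Trace:
  q=6
  q=21

Final answer: 21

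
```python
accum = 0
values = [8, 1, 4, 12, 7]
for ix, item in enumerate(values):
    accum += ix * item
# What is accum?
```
Trace:
  accum=0
  accum=0, ix=0, item=8
  accum=1, ix=1, item=1
  accum=9, ix=2, item=4
  accum=45, ix=3, item=12
  accum=73, ix=4, item=7

Final answer: 73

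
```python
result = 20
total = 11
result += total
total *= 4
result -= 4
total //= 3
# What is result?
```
Trace:
  result=20
  result=20, total=11
  result=31, total=11
  result=31, total=44
  result=27, total=44
  result=27, total=14

Final answer: 27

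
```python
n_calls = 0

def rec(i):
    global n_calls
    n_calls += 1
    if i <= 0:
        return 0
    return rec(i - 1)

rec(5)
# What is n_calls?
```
Call trace:
rec(i=5)
  rec(i=4)
    rec(i=3)
      rec(i=2)
        rec(i=1)
          rec(i=0)
          -> return 0
        -> return 0
      -> return 0
    -> return 0
  -> return 0
-> return 0

n_calls is incremented once per call. rec is entered once for each i = 5, 4, 3, 2, 1, 0 (the i <= 0 call returns without recursing), i.e. 5 + 1 calls.
n_calls = 6

Final answer: 6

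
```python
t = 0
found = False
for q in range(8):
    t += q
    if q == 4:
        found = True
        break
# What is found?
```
Trace:
  t=0
  t=0, found=False
  t=0, found=False, q=0
  t=1, found=False, q=1
  t=3, found=False, q=2
  t=6, found=False, q=3
  t=10, found=True, q=4

Final answer: True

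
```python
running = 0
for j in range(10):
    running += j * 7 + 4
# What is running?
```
Trace:
  running=0
  running=4, j=0
  running=15, j=1
  running=33, j=2
  running=58, j=3
  running=90, j=4
  running=129, j=5
  running=175, j=6
  running=228, j=7
  running=288, j=8
  running=355, j=9

Final answer: 355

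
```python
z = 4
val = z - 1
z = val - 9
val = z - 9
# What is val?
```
Trace:
  z=4
  z=4, val=3
  z=-6, val=3
  z=-6, val=-15

Final answer: -15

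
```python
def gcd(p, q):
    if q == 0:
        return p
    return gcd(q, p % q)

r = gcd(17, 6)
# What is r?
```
Call trace:
gcd(p=17, q=6)
  gcd(p=6, q=5)
    gcd(p=5, q=1)
      gcd(p=1, q=0)
      -> return 1
    -> return 1
  -> return 1
-> return 1

Final answer: 1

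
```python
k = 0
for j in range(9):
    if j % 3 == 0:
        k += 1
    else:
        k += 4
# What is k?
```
Trace:
  k=0
  k=1, j=0
  k=5, j=1
  k=9, j=2
  k=10, j=3
  k=14, j=4
  k=18, j=5
  k=19, j=6
  k=23, j=7
  k=27, j=8

Final answer: 27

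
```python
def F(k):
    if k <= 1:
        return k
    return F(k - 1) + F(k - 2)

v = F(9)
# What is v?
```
Call trace (a repeated sub-call is expanded the first time; later identical calls just restate its return value):
F(k=9)
  F(k=8)
    F(k=7)
      F(k=6)
        F(k=5)
          F(k=4)
            F(k=3)
              F(k=2)
                F(k=1)
                -> return 1
                F(k=0)
                -> return 0
              -> return 1
              F(k=1)
              -> return 1
            -> return 2
            F(k=2) -> return 1  (same call as traced above)
          -> return 3
          F(k=3) -> return 2  (same call as traced above)
        -> return 5
        F(k=4) -> return 3  (same call as traced above)
      -> return 8
      F(k=5) -> return 5  (same call as traced above)
    -> return 13
    F(k=6) -> return 8  (same call as traced above)
  -> return 21
  F(k=7) -> return 13  (same call as traced above)
-> return 34

Final answer: 34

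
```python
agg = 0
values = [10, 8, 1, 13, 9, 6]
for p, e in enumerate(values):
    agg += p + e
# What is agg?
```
Trace:
  agg=0
  agg=10, p=0, e=10
  agg=19, p=1, e=8
  agg=22, p=2, e=1
  agg=38, p=3, e=13
  agg=51, p=4, e=9
  agg=62, p=5, e=6

Final answer: 62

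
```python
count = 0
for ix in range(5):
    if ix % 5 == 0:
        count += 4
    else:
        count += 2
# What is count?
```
Trace:
  count=0
  count=4, ix=0
  count=6, ix=1
  count=8, ix=2
  count=10, ix=3
  count=12, ix=4

Final answer: 12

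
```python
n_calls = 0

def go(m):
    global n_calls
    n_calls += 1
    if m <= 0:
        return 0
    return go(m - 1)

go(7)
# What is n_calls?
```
Call trace:
go(m=7)
  go(m=6)
    go(m=5)
      go(m=4)
        go(m=3)
          go(m=2)
            go(m=1)
              go(m=0)
              -> return 0
            -> return 0
          -> return 0
        -> return 0
      -> return 0
    -> return 0
  -> return 0
-> return 0

n_calls is incremented once per call. go is entered once for each m = 7, 6, 5, 4, 3, 2, 1, 0 (the m <= 0 call returns without recursing), i.e. 7 + 1 calls.
n_calls = 8

Final answer: 8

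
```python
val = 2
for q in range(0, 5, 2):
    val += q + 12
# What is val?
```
Trace:
  val=2
  val=14, q=0
  val=28, q=2
  val=44, q=4

Final answer: 44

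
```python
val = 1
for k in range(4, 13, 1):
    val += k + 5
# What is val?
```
Trace:
  val=1
  val=10, k=4
  val=20, k=5
  val=31, k=6
  val=43, k=7
  val=56, k=8
  val=70, k=9
  val=85, k=10
  val=101, k=11
  val=118, k=12

Final answer: 118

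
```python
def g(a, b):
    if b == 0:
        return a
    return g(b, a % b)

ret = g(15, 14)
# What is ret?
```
Call trace:
g(a=15, b=14)
  g(a=14, b=1)
    g(a=1, b=0)
    -> return 1
  -> return 1
-> return 1

Final answer: 1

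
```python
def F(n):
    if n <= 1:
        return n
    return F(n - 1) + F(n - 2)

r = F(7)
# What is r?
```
Call trace (a repeated sub-call is expanded the first time; later identical calls just restate its return value):
F(n=7)
  F(n=6)
    F(n=5)
      F(n=4)
        F(n=3)
          F(n=2)
            F(n=1)
            -> return 1
            F(n=0)
            -> return 0
          -> return 1
          F(n=1)
          -> return 1
        -> return 2
        F(n=2) -> return 1  (same call as traced above)
      -> return 3
      F(n=3) -> return 2  (same call as traced above)
    -> return 5
    F(n=4) -> return 3  (same call as traced above)
  -> return 8
  F(n=5) -> return 5  (same call as traced above)
-> return 13

Final answer: 13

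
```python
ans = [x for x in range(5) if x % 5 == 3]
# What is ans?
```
Trace:
  x=0
  x=1
  x=2
  x=3
  x=4
  ans=[3]

Final answer: [3]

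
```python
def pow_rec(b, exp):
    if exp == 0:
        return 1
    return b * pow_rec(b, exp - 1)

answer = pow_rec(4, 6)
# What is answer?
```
Call trace:
pow_rec(b=4, exp=6)
  pow_rec(b=4, exp=5)
    pow_rec(b=4, exp=4)
      pow_rec(b=4, exp=3)
        pow_rec(b=4, exp=2)
          pow_rec(b=4, exp=1)
            pow_rec(b=4, exp=0)
            -> return 1
          -> return 4
        -> return 16
      -> return 64
    -> return 256
  -> return 1024
-> return 4096

Final answer: 4096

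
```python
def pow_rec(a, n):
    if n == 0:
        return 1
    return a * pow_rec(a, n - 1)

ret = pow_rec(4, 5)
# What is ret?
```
Call trace:
pow_rec(a=4, n=5)
  pow_rec(a=4, n=4)
    pow_rec(a=4, n=3)
      pow_rec(a=4, n=2)
        pow_rec(a=4, n=1)
          pow_rec(a=4, n=0)
          -> return 1
        -> return 4
      -> return 16
    -> return 64
  -> return 256
-> return 1024

Final answer: 1024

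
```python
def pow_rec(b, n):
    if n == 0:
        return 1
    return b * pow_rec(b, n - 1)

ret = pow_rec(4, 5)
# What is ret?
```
Call trace:
pow_rec(b=4, n=5)
  pow_rec(b=4, n=4)
    pow_rec(b=4, n=3)
      pow_rec(b=4, n=2)
        pow_rec(b=4, n=1)
          pow_rec(b=4, n=0)
          -> return 1
        -> return 4
      -> return 16
    -> return 64
  -> return 256
-> return 1024

Final answer: 1024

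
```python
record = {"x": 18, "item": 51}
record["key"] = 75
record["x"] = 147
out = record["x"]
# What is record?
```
Trace:
  record={'x': 18, 'item': 51}
  record={'x': 18, 'item': 51, 'key': 75}
  record={'x': 147, 'item': 51, 'key': 75}
  record={'x': 147, 'item': 51, 'key': 75}, out=147

Final answer: {'x': 147, 'item': 51, 'key': 75}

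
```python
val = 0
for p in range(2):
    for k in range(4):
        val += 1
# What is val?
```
Trace:
  val=0
  val=1, p=0, k=0
  val=2, p=0, k=1
  val=3, p=0, k=2
  val=4, p=0, k=3
  val=5, p=1, k=0
  val=6, p=1, k=1
  val=7, p=1, k=2
  val=8, p=1, k=3

Final answer: 8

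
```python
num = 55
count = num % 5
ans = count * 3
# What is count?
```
Trace:
  num=55
  num=55, count=0
  num=55, count=0, ans=0

Final answer: 0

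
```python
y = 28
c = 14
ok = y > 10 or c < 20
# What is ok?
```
Trace:
  y=28
  y=28, c=14
  y=28, c=14, ok=True

Final answer: True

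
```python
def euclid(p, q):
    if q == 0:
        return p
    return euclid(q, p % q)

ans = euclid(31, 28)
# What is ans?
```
Call trace:
euclid(p=31, q=28)
  euclid(p=28, q=3)
    euclid(p=3, q=1)
      euclid(p=1, q=0)
      -> return 1
    -> return 1
  -> return 1
-> return 1

Final answer: 1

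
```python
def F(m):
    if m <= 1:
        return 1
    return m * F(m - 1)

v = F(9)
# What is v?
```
Call trace:
F(m=9)
  F(m=8)
    F(m=7)
      F(m=6)
        F(m=5)
          F(m=4)
            F(m=3)
              F(m=2)
                F(m=1)
                -> return 1
              -> return 2
            -> return 6
          -> return 24
        -> return 120
      -> return 720
    -> return 5040
  -> return 40320
-> return 362880

Final answer: 362880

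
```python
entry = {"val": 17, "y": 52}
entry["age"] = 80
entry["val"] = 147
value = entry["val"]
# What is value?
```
Trace:
  entry={'val': 17, 'y': 52}
  entry={'val': 17, 'y': 52, 'age': 80}
  entry={'val': 147, 'y': 52, 'age': 80}
  entry={'val': 147, 'y': 52, 'age': 80}, value=147

Final answer: 147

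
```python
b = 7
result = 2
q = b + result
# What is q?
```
Trace:
  b=7
  b=7, result=2
  b=7, result=2, q=9

Final answer: 9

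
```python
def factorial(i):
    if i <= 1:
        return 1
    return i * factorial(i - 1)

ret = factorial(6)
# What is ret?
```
Call trace:
factorial(i=6)
  factorial(i=5)
    factorial(i=4)
      factorial(i=3)
        factorial(i=2)
          factorial(i=1)
          -> return 1
        -> return 2
      -> return 6
    -> return 24
  -> return 120
-> return 720

Final answer: 720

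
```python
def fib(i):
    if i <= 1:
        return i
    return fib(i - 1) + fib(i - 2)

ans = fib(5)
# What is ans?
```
Call trace (a repeated sub-call is expanded the first time; later identical calls just restate its return value):
fib(i=5)
  fib(i=4)
    fib(i=3)
      fib(i=2)
        fib(i=1)
        -> return 1
        fib(i=0)
        -> return 0
      -> return 1
      fib(i=1)
      -> return 1
    -> return 2
    fib(i=2) -> return 1  (same call as traced above)
  -> return 3
  fib(i=3) -> return 2  (same call as traced above)
-> return 5

Final answer: 5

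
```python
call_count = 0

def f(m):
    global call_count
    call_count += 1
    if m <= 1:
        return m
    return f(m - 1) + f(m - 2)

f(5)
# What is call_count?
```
Call trace (a repeated sub-call is expanded the first time; later identical calls just restate its return value):
f(m=5)
  f(m=4)
    f(m=3)
      f(m=2)
        f(m=1)
        -> return 1
        f(m=0)
        -> return 0
      -> return 1
      f(m=1)
      -> return 1
    -> return 2
    f(m=2) -> return 1  (same call as traced above)
  -> return 3
  f(m=3) -> return 2  (same call as traced above)
-> return 5

call_count is incremented once per call, so count the calls in each subtree. Let C(m) = number of calls made by f(m).
C(0) = C(1) = 1 (base case, no recursion); C(m) = 1 + C(m - 1) + C(m - 2) otherwise.
C(2) = 1 + C(1) + C(0) = 1 + 1 + 1 = 3
C(3) = 1 + C(2) + C(1) = 1 + 3 + 1 = 5
C(4) = 1 + C(3) + C(2) = 1 + 5 + 3 = 9
C(5) = 1 + C(4) + C(3) = 1 + 9 + 5 = 15
call_count = C(5) = 15

Final answer: 15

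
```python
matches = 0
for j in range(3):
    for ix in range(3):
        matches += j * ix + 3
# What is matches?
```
Trace:
  matches=0
  matches=3, j=0, ix=0
  matches=6, j=0, ix=1
  matches=9, j=0, ix=2
  matches=12, j=1, ix=0
  matches=16, j=1, ix=1
  matches=21, j=1, ix=2
  matches=24, j=2, ix=0
  matches=29, j=2, ix=1
  matches=36, j=2, ix=2

Final answer: 36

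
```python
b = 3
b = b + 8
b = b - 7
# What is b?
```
Trace:
  b=3
  b=11
  b=4

Final answer: 4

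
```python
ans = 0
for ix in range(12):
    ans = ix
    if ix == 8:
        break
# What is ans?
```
Trace:
  ans=0
  ans=0, ix=0
  ans=1, ix=1
  ans=2, ix=2
  ans=3, ix=3
  ans=4, ix=4
  ans=5, ix=5
  ans=6, ix=6
  ans=7, ix=7
  ans=8, ix=8

Final answer: 8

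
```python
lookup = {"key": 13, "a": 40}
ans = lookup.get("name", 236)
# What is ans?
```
Trace:
  lookup={'key': 13, 'a': 40}
  lookup={'key': 13, 'a': 40}, ans=236

Final answer: 236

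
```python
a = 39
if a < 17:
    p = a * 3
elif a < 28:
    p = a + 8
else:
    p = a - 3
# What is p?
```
Trace:
  a=39
  a=39, p=36

Final answer: 36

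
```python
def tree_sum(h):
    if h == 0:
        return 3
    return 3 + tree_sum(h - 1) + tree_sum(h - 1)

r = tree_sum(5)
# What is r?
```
Call trace (a repeated sub-call is expanded the first time; later identical calls just restate its return value):
tree_sum(h=5)
  tree_sum(h=4)
    tree_sum(h=3)
      tree_sum(h=2)
        tree_sum(h=1)
          tree_sum(h=0)
          -> return 3
          tree_sum(h=0)
          -> return 3
        -> return 9
        tree_sum(h=1) -> return 9  (same call as traced above)
      -> return 21
      tree_sum(h=2) -> return 21  (same call as traced above)
    -> return 45
    tree_sum(h=3) -> return 45  (same call as traced above)
  -> return 93
  tree_sum(h=4) -> return 93  (same call as traced above)
-> return 189

Final answer: 189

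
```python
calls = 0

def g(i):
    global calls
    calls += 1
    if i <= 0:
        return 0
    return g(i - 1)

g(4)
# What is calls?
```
Call trace:
g(i=4)
  g(i=3)
    g(i=2)
      g(i=1)
        g(i=0)
        -> return 0
      -> return 0
    -> return 0
  -> return 0
-> return 0

calls is incremented once per call. g is entered once for each i = 4, 3, 2, 1, 0 (the i <= 0 call returns without recursing), i.e. 4 + 1 calls.
calls = 5

Final answer: 5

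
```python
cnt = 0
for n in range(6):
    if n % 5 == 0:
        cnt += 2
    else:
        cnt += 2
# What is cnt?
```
Trace:
  cnt=0
  cnt=2, n=0
  cnt=4, n=1
  cnt=6, n=2
  cnt=8, n=3
  cnt=10, n=4
  cnt=12, n=5

Final answer: 12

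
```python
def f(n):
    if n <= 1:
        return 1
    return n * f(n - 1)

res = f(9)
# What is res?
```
Call trace:
f(n=9)
  f(n=8)
    f(n=7)
      f(n=6)
        f(n=5)
          f(n=4)
            f(n=3)
              f(n=2)
                f(n=1)
                -> return 1
              -> return 2
            -> return 6
          -> return 24
        -> return 120
      -> return 720
    -> return 5040
  -> return 40320
-> return 362880

Final answer: 362880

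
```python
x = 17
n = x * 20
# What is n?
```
Trace:
  x=17
  x=17, n=340

Final answer: 340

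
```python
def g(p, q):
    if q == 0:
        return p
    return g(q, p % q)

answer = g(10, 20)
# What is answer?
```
Call trace:
g(p=10, q=20)
  g(p=20, q=10)
    g(p=10, q=0)
    -> return 10
  -> return 10
-> return 10

Final answer: 10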